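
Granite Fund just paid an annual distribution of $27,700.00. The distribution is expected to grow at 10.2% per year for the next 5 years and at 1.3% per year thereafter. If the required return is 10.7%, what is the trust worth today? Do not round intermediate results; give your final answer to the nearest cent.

D_1 = 30525.40000
D_2 = 33638.99080
D_3 = 37070.16786
D_4 = 40851.32498
D_5 = 45018.16013
Terminal value at year 5: TV = D_5×(1+g_2)/(r−g_2) = 45603.39621/0.094 = 485142.51291
P_0 = D_1/(1+r)^1 + D_2/(1+r)^2 + D_3/(1+r)^3 + D_4/(1+r)^4 + D_5/(1+r)^5 + TV/(1+r)^5
    = 27574.88708 + 27450.33926 + 27326.35399 + 27202.92872 + 27080.06093 + 291830.86943 = 428465.43943

$428465.44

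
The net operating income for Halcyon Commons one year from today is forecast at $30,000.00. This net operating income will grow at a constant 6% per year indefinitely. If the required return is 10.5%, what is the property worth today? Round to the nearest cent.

Growing perpetuity: P = D₁ / (r − g) = $30,000.0000 / (0.105 − 0.06) = $666,666.67

$666666.67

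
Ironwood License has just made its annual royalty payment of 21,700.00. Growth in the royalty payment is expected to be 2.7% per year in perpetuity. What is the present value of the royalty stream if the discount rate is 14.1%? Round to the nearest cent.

D₁ = D₀ × (1 + g) = 21,700.00 × 1.027 = 22,285.9000
Growing perpetuity: P = D₁ / (r − g) = 22,285.9000 / (0.141 − 0.027) = 195,490.35

195490.35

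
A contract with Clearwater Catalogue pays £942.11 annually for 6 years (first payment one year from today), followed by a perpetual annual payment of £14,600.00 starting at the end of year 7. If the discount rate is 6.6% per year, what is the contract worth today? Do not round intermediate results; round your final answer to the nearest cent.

£155299.50

PV of 6-year annuity: £942.11 × [1 − (1+0.066)^−6] / 0.066 = 4546.59804
Perpetuity value at year 6: £14,600.00 / 0.066 = 221212.12121
PV of perpetuity: 221212.12121 / (1+0.066)^6 = 150752.90582
Total PV = 4546.59804 + 150752.90582 = 155299.50387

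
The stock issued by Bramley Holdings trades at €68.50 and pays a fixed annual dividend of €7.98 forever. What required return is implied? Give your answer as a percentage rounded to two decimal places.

11.65%

P = C/r ⇒ r = C/P = €7.98/€68.50 = 0.116496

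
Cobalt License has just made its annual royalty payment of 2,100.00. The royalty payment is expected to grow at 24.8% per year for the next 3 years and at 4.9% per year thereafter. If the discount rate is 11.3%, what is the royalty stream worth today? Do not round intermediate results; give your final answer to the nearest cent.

56481.47

D_1 = 2620.80000
D_2 = 3270.75840
D_3 = 4081.90648
Terminal value at year 3: TV = D_3×(1+g_2)/(r−g_2) = 4281.91990/0.064 = 66904.99845
P_0 = D_1/(1+r)^1 + D_2/(1+r)^2 + D_3/(1+r)^3 + TV/(1+r)^3
    = 2354.71698 + 2640.32955 + 2960.58516 + 48525.84112 = 56481.47282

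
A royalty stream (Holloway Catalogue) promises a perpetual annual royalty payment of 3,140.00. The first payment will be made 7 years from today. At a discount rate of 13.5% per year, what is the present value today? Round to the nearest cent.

Value at end of year 6: C / r = 3,140.00 / 0.135 = 23,259.2593
Discount to today: PV = 23,259.2593 / (1 + 0.135)^6 = 23,259.2593 / 2.137840 = 10,879.79

10879.79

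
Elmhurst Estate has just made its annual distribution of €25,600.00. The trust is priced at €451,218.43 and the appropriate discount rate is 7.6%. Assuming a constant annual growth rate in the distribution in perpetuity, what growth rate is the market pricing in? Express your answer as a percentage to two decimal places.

P = D₀(1+g)/(r−g) ⇒ P(r−g) = D₀(1+g) ⇒ g(P+D₀) = P·r − D₀
g = (P·r − D₀)/(P + D₀) = (€451,218.43×0.076 − €25,600.00) / (€451,218.43 + €25,600.00) = 0.018230

1.82%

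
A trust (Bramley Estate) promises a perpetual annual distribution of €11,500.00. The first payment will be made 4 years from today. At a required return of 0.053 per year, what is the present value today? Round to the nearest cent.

€185839.00

Value at end of year 3: C / r = €11,500.00 / 0.053 = €216,981.1321
Discount to today: PV = €216,981.1321 / (1 + 0.053)^3 = €216,981.1321 / 1.167576 = €185,839.00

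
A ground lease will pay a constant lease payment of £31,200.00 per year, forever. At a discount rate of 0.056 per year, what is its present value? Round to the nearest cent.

£557142.86

Level perpetuity: PV = C / r = £31,200.00 / 0.056 = £557,142.86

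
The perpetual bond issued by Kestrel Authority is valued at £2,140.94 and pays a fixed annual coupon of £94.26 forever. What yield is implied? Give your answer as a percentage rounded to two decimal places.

4.40%

P = C/r ⇒ r = C/P = £94.26/£2,140.94 = 0.044027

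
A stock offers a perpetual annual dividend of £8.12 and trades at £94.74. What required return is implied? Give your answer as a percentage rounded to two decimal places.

P = C/r ⇒ r = C/P = £8.12/£94.74 = 0.085708

8.57%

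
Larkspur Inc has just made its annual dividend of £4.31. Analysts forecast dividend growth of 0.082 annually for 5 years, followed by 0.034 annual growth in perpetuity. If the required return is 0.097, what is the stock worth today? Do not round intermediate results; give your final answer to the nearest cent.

£86.71

D_1 = 4.66342
D_2 = 5.04582
D_3 = 5.45958
D_4 = 5.90726
D_5 = 6.39166
Terminal value at year 5: TV = D_5×(1+g_2)/(r−g_2) = 6.60898/0.063 = 104.90437
P_0 = D_1/(1+r)^1 + D_2/(1+r)^2 + D_3/(1+r)^3 + D_4/(1+r)^4 + D_5/(1+r)^5 + TV/(1+r)^5
    = 4.25107 + 4.19294 + 4.13561 + 4.07906 + 4.02328 + 66.03291 = 86.71486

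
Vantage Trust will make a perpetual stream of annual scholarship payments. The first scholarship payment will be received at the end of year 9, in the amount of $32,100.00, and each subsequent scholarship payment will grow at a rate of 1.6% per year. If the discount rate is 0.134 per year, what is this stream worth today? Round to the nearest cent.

Value at end of year 8: C₁ / (r − g) = $32,100.00 / (0.134 − 0.016) = $272,033.8983
Discount to today: PV = $272,033.8983 / (1 + 0.134)^8 = $272,033.8983 / 2.734667 = $99,476.06

$99476.06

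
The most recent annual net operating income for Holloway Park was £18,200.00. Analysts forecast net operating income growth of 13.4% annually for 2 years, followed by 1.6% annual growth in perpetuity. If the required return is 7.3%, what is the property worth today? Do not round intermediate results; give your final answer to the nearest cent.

£401903.35

D_1 = 20638.80000
D_2 = 23404.39920
Terminal value at year 2: TV = D_2×(1+g_2)/(r−g_2) = 23778.86959/0.057 = 417173.15065
P_0 = D_1/(1+r)^1 + D_2/(1+r)^2 + TV/(1+r)^2
    = 19234.66915 + 20328.15920 + 362340.52183 = 401903.35017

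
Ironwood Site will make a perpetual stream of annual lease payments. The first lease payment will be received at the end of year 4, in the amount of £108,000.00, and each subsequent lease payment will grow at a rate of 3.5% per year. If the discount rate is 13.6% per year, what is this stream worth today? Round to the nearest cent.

Value at end of year 3: C₁ / (r − g) = £108,000.00 / (0.136 − 0.035) = £1,069,306.9307
Discount to today: PV = £1,069,306.9307 / (1 + 0.136)^3 = £1,069,306.9307 / 1.466003 = £729,402.74

£729402.74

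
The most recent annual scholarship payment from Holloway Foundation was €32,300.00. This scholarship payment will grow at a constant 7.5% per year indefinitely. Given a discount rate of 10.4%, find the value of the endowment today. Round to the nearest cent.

D₁ = D₀ × (1 + g) = €32,300.00 × 1.075 = €34,722.5000
Growing perpetuity: P = D₁ / (r − g) = €34,722.5000 / (0.104 − 0.075) = €1,197,327.59

€1197327.59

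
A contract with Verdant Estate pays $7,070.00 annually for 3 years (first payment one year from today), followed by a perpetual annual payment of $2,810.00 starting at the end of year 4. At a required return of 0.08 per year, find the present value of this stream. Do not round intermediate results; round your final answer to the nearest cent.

PV of 3-year annuity: $7,070.00 × [1 − (1+0.08)^−3] / 0.08 = 18220.07570
Perpetuity value at year 3: $2,810.00 / 0.08 = 35125.00000
PV of perpetuity: 35125.00000 / (1+0.08)^3 = 27883.35747
Total PV = 18220.07570 + 27883.35747 = 46103.43317

$46103.43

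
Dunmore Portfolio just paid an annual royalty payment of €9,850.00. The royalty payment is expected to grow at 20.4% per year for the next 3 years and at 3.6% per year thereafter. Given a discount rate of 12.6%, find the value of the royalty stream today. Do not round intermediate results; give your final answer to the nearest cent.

D_1 = 11859.40000
D_2 = 14278.71760
D_3 = 17191.57599
Terminal value at year 3: TV = D_3×(1+g_2)/(r−g_2) = 17810.47273/0.09 = 197894.14140
P_0 = D_1/(1+r)^1 + D_2/(1+r)^2 + D_3/(1+r)^3 + TV/(1+r)^3
    = 10532.32682 + 11261.91962 + 12042.05260 + 138617.40543 = 172453.70447

€172453.70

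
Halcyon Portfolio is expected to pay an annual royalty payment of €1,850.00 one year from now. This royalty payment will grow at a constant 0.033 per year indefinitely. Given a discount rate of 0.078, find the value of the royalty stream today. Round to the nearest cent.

€41111.11

Growing perpetuity: P = D₁ / (r − g) = €1,850.0000 / (0.078 − 0.033) = €41,111.11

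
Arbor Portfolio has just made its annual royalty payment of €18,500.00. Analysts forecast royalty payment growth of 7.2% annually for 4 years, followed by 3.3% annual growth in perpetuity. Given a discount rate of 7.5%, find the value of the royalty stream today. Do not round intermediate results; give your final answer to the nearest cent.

€523439.08

D_1 = 19832.00000
D_2 = 21259.90400
D_3 = 22790.61709
D_4 = 24431.54152
Terminal value at year 4: TV = D_4×(1+g_2)/(r−g_2) = 25237.78239/0.042 = 600899.58068
P_0 = D_1/(1+r)^1 + D_2/(1+r)^2 + D_3/(1+r)^3 + D_4/(1+r)^4 + TV/(1+r)^4
    = 18448.37209 + 18396.88826 + 18345.54811 + 18294.35123 + 449953.92435 = 523439.08405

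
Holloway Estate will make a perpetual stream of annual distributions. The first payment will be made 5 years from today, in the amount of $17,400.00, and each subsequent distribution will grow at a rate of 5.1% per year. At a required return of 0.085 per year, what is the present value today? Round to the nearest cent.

$369276.25

Value at end of year 4: C₁ / (r − g) = $17,400.00 / (0.085 − 0.051) = $511,764.7059
Discount to today: PV = $511,764.7059 / (1 + 0.085)^4 = $511,764.7059 / 1.385859 = $369,276.25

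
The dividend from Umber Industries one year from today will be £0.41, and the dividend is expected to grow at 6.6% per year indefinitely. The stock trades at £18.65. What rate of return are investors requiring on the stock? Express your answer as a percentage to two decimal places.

8.80%

P = D₁/(r − g) ⇒ r = D₁/P + g = £0.4100/£18.65 + 0.066 = 0.021984 + 0.066 = 0.087984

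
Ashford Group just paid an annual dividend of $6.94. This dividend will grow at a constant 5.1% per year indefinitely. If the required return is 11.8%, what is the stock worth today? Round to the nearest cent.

D₁ = D₀ × (1 + g) = $6.94 × 1.051 = $7.2939
Growing perpetuity: P = D₁ / (r − g) = $7.2939 / (0.118 − 0.051) = $108.86

$108.86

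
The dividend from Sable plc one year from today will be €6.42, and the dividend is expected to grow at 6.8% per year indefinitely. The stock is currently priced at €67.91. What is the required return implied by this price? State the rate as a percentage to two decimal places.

P = D₁/(r − g) ⇒ r = D₁/P + g = €6.4200/€67.91 + 0.068 = 0.094537 + 0.068 = 0.162537

16.25%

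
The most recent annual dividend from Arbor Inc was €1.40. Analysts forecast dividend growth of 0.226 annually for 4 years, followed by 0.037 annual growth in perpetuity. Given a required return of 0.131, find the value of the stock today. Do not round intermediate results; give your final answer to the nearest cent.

€28.20

D_1 = 1.71640
D_2 = 2.10431
D_3 = 2.57988
D_4 = 3.16293
Terminal value at year 4: TV = D_4×(1+g_2)/(r−g_2) = 3.27996/0.094 = 34.89320
P_0 = D_1/(1+r)^1 + D_2/(1+r)^2 + D_3/(1+r)^3 + D_4/(1+r)^4 + TV/(1+r)^4
    = 1.51760 + 1.64507 + 1.78325 + 1.93303 + 21.32507 = 28.20401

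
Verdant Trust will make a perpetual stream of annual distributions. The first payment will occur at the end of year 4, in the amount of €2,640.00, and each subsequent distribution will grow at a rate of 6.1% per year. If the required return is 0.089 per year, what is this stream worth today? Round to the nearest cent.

€73006.62

Value at end of year 3: C₁ / (r − g) = €2,640.00 / (0.089 − 0.061) = €94,285.7143
Discount to today: PV = €94,285.7143 / (1 + 0.089)^3 = €94,285.7143 / 1.291468 = €73,006.62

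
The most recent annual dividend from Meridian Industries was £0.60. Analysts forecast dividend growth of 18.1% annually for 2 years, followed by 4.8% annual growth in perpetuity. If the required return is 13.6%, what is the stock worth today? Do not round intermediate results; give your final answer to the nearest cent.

D_1 = 0.70860
D_2 = 0.83686
Terminal value at year 2: TV = D_2×(1+g_2)/(r−g_2) = 0.87703/0.088 = 9.96620
P_0 = D_1/(1+r)^1 + D_2/(1+r)^2 + TV/(1+r)^2
    = 0.62377 + 0.64848 + 7.72277 = 8.99501

£9.00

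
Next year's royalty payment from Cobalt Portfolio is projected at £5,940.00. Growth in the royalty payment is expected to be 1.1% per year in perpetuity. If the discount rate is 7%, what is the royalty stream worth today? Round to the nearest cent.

£100677.97

Growing perpetuity: P = D₁ / (r − g) = £5,940.0000 / (0.07 − 0.011) = £100,677.97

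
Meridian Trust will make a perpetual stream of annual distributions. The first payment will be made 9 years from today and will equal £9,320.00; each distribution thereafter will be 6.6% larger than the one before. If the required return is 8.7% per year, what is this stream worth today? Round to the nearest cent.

Value at end of year 8: C₁ / (r − g) = £9,320.00 / (0.087 − 0.066) = £443,809.5238
Discount to today: PV = £443,809.5238 / (1 + 0.087)^8 = £443,809.5238 / 1.949110 = £227,698.55

£227698.55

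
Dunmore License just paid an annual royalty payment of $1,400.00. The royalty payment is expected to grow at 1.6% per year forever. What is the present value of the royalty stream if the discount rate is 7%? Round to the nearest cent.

$26340.74

D₁ = D₀ × (1 + g) = $1,400.00 × 1.016 = $1,422.4000
Growing perpetuity: P = D₁ / (r − g) = $1,422.4000 / (0.07 − 0.016) = $26,340.74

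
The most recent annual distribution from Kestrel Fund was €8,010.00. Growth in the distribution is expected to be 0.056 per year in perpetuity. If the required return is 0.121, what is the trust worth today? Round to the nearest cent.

D₁ = D₀ × (1 + g) = €8,010.00 × 1.056 = €8,458.5600
Growing perpetuity: P = D₁ / (r − g) = €8,458.5600 / (0.121 − 0.056) = €130,131.69

€130131.69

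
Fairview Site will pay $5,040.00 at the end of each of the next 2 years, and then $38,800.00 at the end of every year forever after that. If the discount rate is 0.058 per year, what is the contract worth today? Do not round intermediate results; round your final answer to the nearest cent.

PV of 2-year annuity: $5,040.00 × [1 − (1+0.058)^−2] / 0.058 = 9266.26191
Perpetuity value at year 2: $38,800.00 / 0.058 = 668965.51724
PV of perpetuity: 668965.51724 / (1+0.058)^2 = 597630.00886
Total PV = 9266.26191 + 597630.00886 = 606896.27078

$606896.27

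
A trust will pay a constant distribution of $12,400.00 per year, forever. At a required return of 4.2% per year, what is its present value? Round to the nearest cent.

Level perpetuity: PV = C / r = $12,400.00 / 0.042 = $295,238.10

$295238.10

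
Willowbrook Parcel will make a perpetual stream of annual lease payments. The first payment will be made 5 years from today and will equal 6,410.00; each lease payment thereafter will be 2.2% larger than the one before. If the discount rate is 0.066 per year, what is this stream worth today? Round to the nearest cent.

112817.52

Value at end of year 4: C₁ / (r − g) = 6,410.00 / (0.066 − 0.022) = 145,681.8182
Discount to today: PV = 145,681.8182 / (1 + 0.066)^4 = 145,681.8182 / 1.291305 = 112,817.52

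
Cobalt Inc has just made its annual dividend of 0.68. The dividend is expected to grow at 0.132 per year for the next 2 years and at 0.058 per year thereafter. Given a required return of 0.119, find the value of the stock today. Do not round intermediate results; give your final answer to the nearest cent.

13.45

D_1 = 0.76976
D_2 = 0.87137
Terminal value at year 2: TV = D_2×(1+g_2)/(r−g_2) = 0.92191/0.061 = 15.11324
P_0 = D_1/(1+r)^1 + D_2/(1+r)^2 + TV/(1+r)^2
    = 0.68790 + 0.69589 + 12.06973 = 13.45352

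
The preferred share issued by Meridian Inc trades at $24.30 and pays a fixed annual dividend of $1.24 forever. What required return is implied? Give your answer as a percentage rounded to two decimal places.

5.10%

P = C/r ⇒ r = C/P = $1.24/$24.30 = 0.051029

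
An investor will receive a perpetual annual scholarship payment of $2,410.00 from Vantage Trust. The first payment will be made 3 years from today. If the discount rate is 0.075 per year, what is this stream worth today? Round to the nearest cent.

Value at end of year 2: C / r = $2,410.00 / 0.075 = $32,133.3333
Discount to today: PV = $32,133.3333 / (1 + 0.075)^2 = $32,133.3333 / 1.155625 = $27,806.02

$27806.02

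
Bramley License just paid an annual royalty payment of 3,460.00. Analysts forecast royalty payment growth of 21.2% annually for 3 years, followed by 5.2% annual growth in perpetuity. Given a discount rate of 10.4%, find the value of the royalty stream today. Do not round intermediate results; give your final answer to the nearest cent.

105163.22

D_1 = 4193.52000
D_2 = 5082.54624
D_3 = 6160.04604
Terminal value at year 3: TV = D_3×(1+g_2)/(r−g_2) = 6480.36844/0.052 = 124622.46994
P_0 = D_1/(1+r)^1 + D_2/(1+r)^2 + D_3/(1+r)^3 + TV/(1+r)^3
    = 3798.47826 + 4170.06853 + 4578.01001 + 92616.66408 = 105163.22088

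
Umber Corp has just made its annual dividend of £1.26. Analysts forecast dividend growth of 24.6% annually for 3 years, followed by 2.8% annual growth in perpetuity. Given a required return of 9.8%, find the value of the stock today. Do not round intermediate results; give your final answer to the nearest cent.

D_1 = 1.56996
D_2 = 1.95617
D_3 = 2.43739
Terminal value at year 3: TV = D_3×(1+g_2)/(r−g_2) = 2.50563/0.07 = 35.79478
P_0 = D_1/(1+r)^1 + D_2/(1+r)^2 + D_3/(1+r)^3 + TV/(1+r)^3
    = 1.42984 + 1.62256 + 1.84127 + 27.04038 = 31.93405

£31.93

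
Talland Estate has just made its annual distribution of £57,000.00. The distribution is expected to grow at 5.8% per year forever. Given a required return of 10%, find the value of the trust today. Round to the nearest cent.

D₁ = D₀ × (1 + g) = £57,000.00 × 1.058 = £60,306.0000
Growing perpetuity: P = D₁ / (r − g) = £60,306.0000 / (0.1 − 0.058) = £1,435,857.14

£1435857.14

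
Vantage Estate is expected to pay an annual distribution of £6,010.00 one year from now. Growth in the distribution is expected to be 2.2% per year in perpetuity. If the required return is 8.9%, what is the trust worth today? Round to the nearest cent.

£89701.49

Growing perpetuity: P = D₁ / (r − g) = £6,010.0000 / (0.089 − 0.022) = £89,701.49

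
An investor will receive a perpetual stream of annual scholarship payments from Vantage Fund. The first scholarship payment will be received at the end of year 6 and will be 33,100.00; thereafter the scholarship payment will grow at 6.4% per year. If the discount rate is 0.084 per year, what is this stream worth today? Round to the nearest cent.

Value at end of year 5: C₁ / (r − g) = 33,100.00 / (0.084 − 0.064) = 1,655,000.0000
Discount to today: PV = 1,655,000.0000 / (1 + 0.084)^5 = 1,655,000.0000 / 1.496740 = 1,105,736.35

1105736.35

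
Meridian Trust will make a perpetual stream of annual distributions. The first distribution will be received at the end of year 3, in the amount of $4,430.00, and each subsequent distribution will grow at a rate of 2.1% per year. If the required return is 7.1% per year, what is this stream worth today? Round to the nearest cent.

Value at end of year 2: C₁ / (r − g) = $4,430.00 / (0.071 − 0.021) = $88,600.0000
Discount to today: PV = $88,600.0000 / (1 + 0.071)^2 = $88,600.0000 / 1.147041 = $77,242.23

$77242.23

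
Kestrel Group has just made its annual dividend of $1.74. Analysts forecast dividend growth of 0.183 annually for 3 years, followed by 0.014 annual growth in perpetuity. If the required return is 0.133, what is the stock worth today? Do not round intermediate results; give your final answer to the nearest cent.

D_1 = 2.05842
D_2 = 2.43511
D_3 = 2.88074
Terminal value at year 3: TV = D_3×(1+g_2)/(r−g_2) = 2.92107/0.119 = 24.54678
P_0 = D_1/(1+r)^1 + D_2/(1+r)^2 + D_3/(1+r)^3 + TV/(1+r)^3
    = 1.81679 + 1.89696 + 1.98068 + 16.87737 = 22.57180

$22.57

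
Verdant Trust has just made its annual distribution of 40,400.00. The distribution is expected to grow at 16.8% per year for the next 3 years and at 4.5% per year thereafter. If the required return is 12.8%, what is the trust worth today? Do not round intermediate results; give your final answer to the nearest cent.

694704.66

D_1 = 47187.20000
D_2 = 55114.64960
D_3 = 64373.91073
Terminal value at year 3: TV = D_3×(1+g_2)/(r−g_2) = 67270.73672/0.083 = 810490.80380
P_0 = D_1/(1+r)^1 + D_2/(1+r)^2 + D_3/(1+r)^3 + TV/(1+r)^3
    = 41832.62411 + 43316.05050 + 44852.08066 + 564703.90711 = 694704.66238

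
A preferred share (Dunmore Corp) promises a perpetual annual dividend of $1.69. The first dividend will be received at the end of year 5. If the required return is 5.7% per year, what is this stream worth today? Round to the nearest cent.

Value at end of year 4: C / r = $1.69 / 0.057 = $29.6491
Discount to today: PV = $29.6491 / (1 + 0.057)^4 = $29.6491 / 1.248245 = $23.75

$23.75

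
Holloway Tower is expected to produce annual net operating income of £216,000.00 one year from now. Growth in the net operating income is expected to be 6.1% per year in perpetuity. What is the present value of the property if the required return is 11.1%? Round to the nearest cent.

£4320000.00

Growing perpetuity: P = D₁ / (r − g) = £216,000.0000 / (0.111 − 0.061) = £4,320,000.00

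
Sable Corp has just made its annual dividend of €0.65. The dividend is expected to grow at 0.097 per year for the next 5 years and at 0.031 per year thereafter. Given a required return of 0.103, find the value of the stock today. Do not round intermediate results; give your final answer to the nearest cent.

€12.25

D_1 = 0.71305
D_2 = 0.78222
D_3 = 0.85809
D_4 = 0.94133
D_5 = 1.03263
Terminal value at year 5: TV = D_5×(1+g_2)/(r−g_2) = 1.06465/0.072 = 14.78675
P_0 = D_1/(1+r)^1 + D_2/(1+r)^2 + D_3/(1+r)^3 + D_4/(1+r)^4 + D_5/(1+r)^5 + TV/(1+r)^5
    = 0.64646 + 0.64295 + 0.63945 + 0.63597 + 0.63251 + 9.05722 = 12.25457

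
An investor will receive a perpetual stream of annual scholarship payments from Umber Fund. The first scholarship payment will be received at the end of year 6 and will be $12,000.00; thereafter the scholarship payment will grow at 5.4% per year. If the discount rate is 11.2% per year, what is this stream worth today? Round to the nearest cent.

Value at end of year 5: C₁ / (r − g) = $12,000.00 / (0.112 − 0.054) = $206,896.5517
Discount to today: PV = $206,896.5517 / (1 + 0.112)^5 = $206,896.5517 / 1.700294 = $121,682.83

$121682.83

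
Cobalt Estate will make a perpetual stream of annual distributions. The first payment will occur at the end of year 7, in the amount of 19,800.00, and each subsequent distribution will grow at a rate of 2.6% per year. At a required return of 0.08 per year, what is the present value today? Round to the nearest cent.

Value at end of year 6: C₁ / (r − g) = 19,800.00 / (0.08 − 0.026) = 366,666.6667
Discount to today: PV = 366,666.6667 / (1 + 0.08)^6 = 366,666.6667 / 1.586874 = 231,062.20

231062.20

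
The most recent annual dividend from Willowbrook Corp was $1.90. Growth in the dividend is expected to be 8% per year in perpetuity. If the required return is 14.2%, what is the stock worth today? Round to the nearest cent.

$33.10

D₁ = D₀ × (1 + g) = $1.90 × 1.08 = $2.0520
Growing perpetuity: P = D₁ / (r − g) = $2.0520 / (0.142 − 0.08) = $33.10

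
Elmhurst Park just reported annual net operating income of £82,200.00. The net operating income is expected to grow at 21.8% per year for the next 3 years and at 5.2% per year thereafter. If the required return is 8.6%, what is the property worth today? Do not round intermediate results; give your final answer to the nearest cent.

£3899623.16

D_1 = 100119.60000
D_2 = 121945.67280
D_3 = 148529.82947
Terminal value at year 3: TV = D_3×(1+g_2)/(r−g_2) = 156253.38060/0.034 = 4595687.66479
P_0 = D_1/(1+r)^1 + D_2/(1+r)^2 + D_3/(1+r)^3 + TV/(1+r)^3
    = 92191.16022 + 103396.71561 + 115964.27220 + 3588071.01043 = 3899623.15845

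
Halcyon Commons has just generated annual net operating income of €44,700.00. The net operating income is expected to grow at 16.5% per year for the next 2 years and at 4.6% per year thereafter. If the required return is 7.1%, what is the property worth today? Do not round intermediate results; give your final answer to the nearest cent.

€2314466.67

D_1 = 52075.50000
D_2 = 60667.95750
Terminal value at year 2: TV = D_2×(1+g_2)/(r−g_2) = 63458.68354/0.025 = 2538347.34180
P_0 = D_1/(1+r)^1 + D_2/(1+r)^2 + TV/(1+r)^2
    = 48623.24930 + 52890.83607 + 2212952.58129 = 2314466.66667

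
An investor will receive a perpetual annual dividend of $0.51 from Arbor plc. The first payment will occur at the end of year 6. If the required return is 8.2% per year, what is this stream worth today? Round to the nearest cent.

Value at end of year 5: C / r = $0.51 / 0.082 = $6.2195
Discount to today: PV = $6.2195 / (1 + 0.082)^5 = $6.2195 / 1.482983 = $4.19

$4.19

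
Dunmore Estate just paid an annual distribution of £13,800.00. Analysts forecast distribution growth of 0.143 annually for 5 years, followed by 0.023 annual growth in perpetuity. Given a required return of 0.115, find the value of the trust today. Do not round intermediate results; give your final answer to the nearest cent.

£248085.12

D_1 = 15773.40000
D_2 = 18028.99620
D_3 = 20607.14266
D_4 = 23553.96406
D_5 = 26922.18092
Terminal value at year 5: TV = D_5×(1+g_2)/(r−g_2) = 27541.39108/0.092 = 299362.94650
P_0 = D_1/(1+r)^1 + D_2/(1+r)^2 + D_3/(1+r)^3 + D_4/(1+r)^4 + D_5/(1+r)^5 + TV/(1+r)^5
    = 14146.54709 + 14501.79670 + 14865.96738 + 15239.28315 + 15621.97367 + 173709.55503 = 248085.12301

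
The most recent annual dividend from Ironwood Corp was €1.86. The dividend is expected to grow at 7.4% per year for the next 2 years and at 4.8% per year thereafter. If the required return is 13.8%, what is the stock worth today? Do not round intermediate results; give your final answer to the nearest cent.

€22.70

D_1 = 1.99764
D_2 = 2.14547
Terminal value at year 2: TV = D_2×(1+g_2)/(r−g_2) = 2.24845/0.09 = 24.98275
P_0 = D_1/(1+r)^1 + D_2/(1+r)^2 + TV/(1+r)^2
    = 1.75540 + 1.65667 + 19.29105 = 22.70311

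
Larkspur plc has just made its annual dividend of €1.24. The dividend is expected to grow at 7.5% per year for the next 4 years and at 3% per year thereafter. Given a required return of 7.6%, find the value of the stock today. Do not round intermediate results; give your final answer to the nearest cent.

€32.61

D_1 = 1.33300
D_2 = 1.43298
D_3 = 1.54045
D_4 = 1.65598
Terminal value at year 4: TV = D_4×(1+g_2)/(r−g_2) = 1.70566/0.046 = 37.07959
P_0 = D_1/(1+r)^1 + D_2/(1+r)^2 + D_3/(1+r)^3 + D_4/(1+r)^4 + TV/(1+r)^4
    = 1.23885 + 1.23770 + 1.23655 + 1.23540 + 27.66214 = 32.61063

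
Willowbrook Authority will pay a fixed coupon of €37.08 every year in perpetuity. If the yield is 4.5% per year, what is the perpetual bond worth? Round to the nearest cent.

€824.00

Level perpetuity: PV = C / r = €37.08 / 0.045 = €824.00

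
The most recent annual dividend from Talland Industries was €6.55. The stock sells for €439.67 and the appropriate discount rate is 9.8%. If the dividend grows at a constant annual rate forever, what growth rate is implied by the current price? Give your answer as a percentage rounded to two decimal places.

P = D₀(1+g)/(r−g) ⇒ P(r−g) = D₀(1+g) ⇒ g(P+D₀) = P·r − D₀
g = (P·r − D₀)/(P + D₀) = (€439.67×0.098 − €6.55) / (€439.67 + €6.55) = 0.081883

8.19%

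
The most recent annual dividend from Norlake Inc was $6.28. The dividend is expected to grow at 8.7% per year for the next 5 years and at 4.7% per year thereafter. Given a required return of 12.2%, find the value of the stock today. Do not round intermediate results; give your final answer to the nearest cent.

D_1 = 6.82636
D_2 = 7.42025
D_3 = 8.06582
D_4 = 8.76754
D_5 = 9.53032
Terminal value at year 5: TV = D_5×(1+g_2)/(r−g_2) = 9.97824/0.075 = 133.04323
P_0 = D_1/(1+r)^1 + D_2/(1+r)^2 + D_3/(1+r)^3 + D_4/(1+r)^4 + D_5/(1+r)^5 + TV/(1+r)^5
    = 6.08410 + 5.89431 + 5.71044 + 5.53231 + 5.35973 + 74.82186 = 103.40275

$103.40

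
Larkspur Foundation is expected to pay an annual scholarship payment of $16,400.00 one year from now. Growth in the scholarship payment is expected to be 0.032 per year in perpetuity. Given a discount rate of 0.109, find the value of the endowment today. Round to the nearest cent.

Growing perpetuity: P = D₁ / (r − g) = $16,400.0000 / (0.109 − 0.032) = $212,987.01

$212987.01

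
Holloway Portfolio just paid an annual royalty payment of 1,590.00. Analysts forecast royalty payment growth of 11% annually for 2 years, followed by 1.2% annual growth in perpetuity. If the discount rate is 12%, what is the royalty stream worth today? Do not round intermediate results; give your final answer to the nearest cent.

D_1 = 1764.90000
D_2 = 1959.03900
Terminal value at year 2: TV = D_2×(1+g_2)/(r−g_2) = 1982.54747/0.108 = 18356.92100
P_0 = D_1/(1+r)^1 + D_2/(1+r)^2 + TV/(1+r)^2
    = 1575.80357 + 1561.73390 + 14634.02503 = 17771.56250

17771.56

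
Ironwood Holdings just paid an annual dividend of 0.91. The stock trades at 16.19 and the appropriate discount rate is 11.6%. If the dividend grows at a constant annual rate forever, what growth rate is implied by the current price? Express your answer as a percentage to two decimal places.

5.66%

P = D₀(1+g)/(r−g) ⇒ P(r−g) = D₀(1+g) ⇒ g(P+D₀) = P·r − D₀
g = (P·r − D₀)/(P + D₀) = (16.19×0.116 − 0.91) / (16.19 + 0.91) = 0.056611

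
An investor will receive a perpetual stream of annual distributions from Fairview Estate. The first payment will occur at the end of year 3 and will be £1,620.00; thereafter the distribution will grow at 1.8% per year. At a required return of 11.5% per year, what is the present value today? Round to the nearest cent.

Value at end of year 2: C₁ / (r − g) = £1,620.00 / (0.115 − 0.018) = £16,701.0309
Discount to today: PV = £16,701.0309 / (1 + 0.115)^2 = £16,701.0309 / 1.243225 = £13,433.64

£13433.64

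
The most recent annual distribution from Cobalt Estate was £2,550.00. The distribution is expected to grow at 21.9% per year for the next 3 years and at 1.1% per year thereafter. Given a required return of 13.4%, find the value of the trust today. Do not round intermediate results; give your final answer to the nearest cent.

D_1 = 3108.45000
D_2 = 3789.20055
D_3 = 4619.03547
Terminal value at year 3: TV = D_3×(1+g_2)/(r−g_2) = 4669.84486/0.123 = 37966.21838
P_0 = D_1/(1+r)^1 + D_2/(1+r)^2 + D_3/(1+r)^3 + TV/(1+r)^3
    = 2741.13757 + 2946.60202 + 3167.46725 + 26035.03571 = 34890.24256

£34890.24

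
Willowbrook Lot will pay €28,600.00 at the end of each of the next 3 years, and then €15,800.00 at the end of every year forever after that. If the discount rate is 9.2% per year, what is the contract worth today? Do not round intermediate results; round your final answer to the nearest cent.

€204024.56

PV of 3-year annuity: €28,600.00 × [1 − (1+0.092)^−3] / 0.092 = 72137.75526
Perpetuity value at year 3: €15,800.00 / 0.092 = 171739.13043
PV of perpetuity: 171739.13043 / (1+0.092)^3 = 131886.80410
Total PV = 72137.75526 + 131886.80410 = 204024.55936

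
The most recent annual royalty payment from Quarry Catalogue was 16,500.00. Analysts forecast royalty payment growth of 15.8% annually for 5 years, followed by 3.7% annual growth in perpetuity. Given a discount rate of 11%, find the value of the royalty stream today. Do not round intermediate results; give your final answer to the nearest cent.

383486.30

D_1 = 19107.00000
D_2 = 22125.90600
D_3 = 25621.79915
D_4 = 29670.04341
D_5 = 34357.91027
Terminal value at year 5: TV = D_5×(1+g_2)/(r−g_2) = 35629.15295/0.073 = 488070.58839
P_0 = D_1/(1+r)^1 + D_2/(1+r)^2 + D_3/(1+r)^3 + D_4/(1+r)^4 + D_5/(1+r)^5 + TV/(1+r)^5
    = 17213.51351 + 17957.88167 + 18734.43871 + 19544.57660 + 20389.74748 + 289646.13887 = 383486.29684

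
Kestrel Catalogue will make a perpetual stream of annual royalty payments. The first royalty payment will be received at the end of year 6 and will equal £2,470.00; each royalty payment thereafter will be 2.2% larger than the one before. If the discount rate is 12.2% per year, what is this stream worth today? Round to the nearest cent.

Value at end of year 5: C₁ / (r − g) = £2,470.00 / (0.122 − 0.022) = £24,700.0000
Discount to today: PV = £24,700.0000 / (1 + 0.122)^5 = £24,700.0000 / 1.778133 = £13,890.97

£13890.97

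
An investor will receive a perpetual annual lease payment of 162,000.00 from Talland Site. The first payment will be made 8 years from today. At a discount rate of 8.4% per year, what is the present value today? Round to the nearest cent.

1096555.84

Value at end of year 7: C / r = 162,000.00 / 0.084 = 1,928,571.4286
Discount to today: PV = 1,928,571.4286 / (1 + 0.084)^7 = 1,928,571.4286 / 1.758754 = 1,096,555.84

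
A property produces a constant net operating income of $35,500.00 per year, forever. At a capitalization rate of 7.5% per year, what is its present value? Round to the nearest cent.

Level perpetuity: PV = C / r = $35,500.00 / 0.075 = $473,333.33

$473333.33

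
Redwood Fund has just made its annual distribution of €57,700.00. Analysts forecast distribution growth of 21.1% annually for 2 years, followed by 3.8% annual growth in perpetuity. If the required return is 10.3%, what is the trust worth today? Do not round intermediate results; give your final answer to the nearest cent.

€1243603.00

D_1 = 69874.70000
D_2 = 84618.26170
Terminal value at year 2: TV = D_2×(1+g_2)/(r−g_2) = 87833.75564/0.065 = 1351288.54838
P_0 = D_1/(1+r)^1 + D_2/(1+r)^2 + TV/(1+r)^2
    = 63349.68268 + 69552.55279 + 1110700.76613 = 1243603.00160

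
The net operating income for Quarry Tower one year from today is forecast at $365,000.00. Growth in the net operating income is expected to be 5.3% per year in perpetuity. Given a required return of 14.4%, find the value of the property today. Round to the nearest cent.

$4010989.01

Growing perpetuity: P = D₁ / (r − g) = $365,000.0000 / (0.144 − 0.053) = $4,010,989.01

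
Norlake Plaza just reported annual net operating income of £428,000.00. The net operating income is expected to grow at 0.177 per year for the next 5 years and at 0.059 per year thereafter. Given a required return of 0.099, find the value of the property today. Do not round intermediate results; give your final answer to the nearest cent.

£18606302.21

D_1 = 503756.00000
D_2 = 592920.81200
D_3 = 697867.79572
D_4 = 821390.39557
D_5 = 966776.49558
Terminal value at year 5: TV = D_5×(1+g_2)/(r−g_2) = 1023816.30882/0.04 = 25595407.72055
P_0 = D_1/(1+r)^1 + D_2/(1+r)^2 + D_3/(1+r)^3 + D_4/(1+r)^4 + D_5/(1+r)^5 + TV/(1+r)^5
    = 458376.70610 + 490909.35676 + 525750.96715 + 563065.41250 + 603028.19883 + 15965171.56406 = 18606302.20540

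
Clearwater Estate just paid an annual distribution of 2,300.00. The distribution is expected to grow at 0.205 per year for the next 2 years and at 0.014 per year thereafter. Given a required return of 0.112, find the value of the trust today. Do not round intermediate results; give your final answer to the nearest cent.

33138.16

D_1 = 2771.50000
D_2 = 3339.65750
Terminal value at year 2: TV = D_2×(1+g_2)/(r−g_2) = 3386.41271/0.098 = 34555.23168
P_0 = D_1/(1+r)^1 + D_2/(1+r)^2 + TV/(1+r)^2
    = 2492.35612 + 2700.79957 + 27945.00777 = 33138.16345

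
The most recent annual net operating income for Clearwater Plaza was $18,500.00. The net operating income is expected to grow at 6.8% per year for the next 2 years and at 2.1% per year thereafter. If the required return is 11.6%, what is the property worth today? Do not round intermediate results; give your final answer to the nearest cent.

$216737.92

D_1 = 19758.00000
D_2 = 21101.54400
Terminal value at year 2: TV = D_2×(1+g_2)/(r−g_2) = 21544.67642/0.095 = 226786.06762
P_0 = D_1/(1+r)^1 + D_2/(1+r)^2 + TV/(1+r)^2
    = 17704.30108 + 16942.82576 + 182090.79054 = 216737.91737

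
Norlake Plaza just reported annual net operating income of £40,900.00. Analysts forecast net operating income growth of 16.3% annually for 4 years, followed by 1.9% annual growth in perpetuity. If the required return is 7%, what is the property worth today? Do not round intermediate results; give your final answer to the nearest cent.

D_1 = 47566.70000
D_2 = 55320.07210
D_3 = 64337.24385
D_4 = 74824.21460
Terminal value at year 4: TV = D_4×(1+g_2)/(r−g_2) = 76245.87468/0.051 = 1495017.15054
P_0 = D_1/(1+r)^1 + D_2/(1+r)^2 + D_3/(1+r)^3 + D_4/(1+r)^4 + TV/(1+r)^4
    = 44454.85981 + 48318.69342 + 52518.35556 + 57083.03506 + 1140541.42608 = 1342916.36994

£1342916.37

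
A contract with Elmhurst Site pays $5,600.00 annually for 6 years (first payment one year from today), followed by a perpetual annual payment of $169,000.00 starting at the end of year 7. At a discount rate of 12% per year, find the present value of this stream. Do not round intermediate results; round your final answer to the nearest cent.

$736529.38

PV of 6-year annuity: $5,600.00 × [1 − (1+0.12)^−6] / 0.12 = 23023.88101
Perpetuity value at year 6: $169,000.00 / 0.12 = 1408333.33333
PV of perpetuity: 1408333.33333 / (1+0.12)^6 = 713505.49566
Total PV = 23023.88101 + 713505.49566 = 736529.37667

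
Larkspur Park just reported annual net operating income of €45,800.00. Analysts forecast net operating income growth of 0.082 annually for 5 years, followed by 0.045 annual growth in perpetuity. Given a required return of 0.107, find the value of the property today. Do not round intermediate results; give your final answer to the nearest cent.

€902578.14

D_1 = 49555.60000
D_2 = 53619.15920
D_3 = 58015.93025
D_4 = 62773.23654
D_5 = 67920.64193
Terminal value at year 5: TV = D_5×(1+g_2)/(r−g_2) = 70977.07082/0.062 = 1144791.46481
P_0 = D_1/(1+r)^1 + D_2/(1+r)^2 + D_3/(1+r)^3 + D_4/(1+r)^4 + D_5/(1+r)^5 + TV/(1+r)^5
    = 44765.67299 + 43754.70477 + 42766.56780 + 41800.74649 + 40856.73686 + 688633.70990 = 902578.13880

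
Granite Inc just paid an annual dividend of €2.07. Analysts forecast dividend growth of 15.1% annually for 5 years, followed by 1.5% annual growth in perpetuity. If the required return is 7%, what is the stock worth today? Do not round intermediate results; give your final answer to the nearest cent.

€67.97

D_1 = 2.38257
D_2 = 2.74234
D_3 = 3.15643
D_4 = 3.63305
D_5 = 4.18164
Terminal value at year 5: TV = D_5×(1+g_2)/(r−g_2) = 4.24437/0.055 = 77.17032
P_0 = D_1/(1+r)^1 + D_2/(1+r)^2 + D_3/(1+r)^3 + D_4/(1+r)^4 + D_5/(1+r)^5 + TV/(1+r)^5
    = 2.22670 + 2.39526 + 2.57659 + 2.77164 + 2.98145 + 55.02137 = 67.97302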